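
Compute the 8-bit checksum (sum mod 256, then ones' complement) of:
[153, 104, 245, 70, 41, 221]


Sum = 834 mod 256 = 66
Complement = 189

189


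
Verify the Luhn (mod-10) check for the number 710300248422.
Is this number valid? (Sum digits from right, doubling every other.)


Luhn sum = 34
34 mod 10 = 4

Invalid (Luhn sum mod 10 = 4)


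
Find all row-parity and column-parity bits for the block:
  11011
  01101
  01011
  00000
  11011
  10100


Row parities: 011000
Column parities: 10010

Row P: 011000, Col P: 10010, Corner: 0


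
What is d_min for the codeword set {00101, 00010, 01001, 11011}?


Comparing all pairs, minimum distance: 2
Can detect 1 errors, correct 0 errors

2


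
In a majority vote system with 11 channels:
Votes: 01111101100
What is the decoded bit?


Ones: 7 out of 11
Threshold: 6

1 (7/11 voted 1)


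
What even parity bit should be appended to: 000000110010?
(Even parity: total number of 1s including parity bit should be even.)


Number of 1s in data: 3
Parity bit: 1

1


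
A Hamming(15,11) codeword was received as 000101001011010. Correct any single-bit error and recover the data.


Syndrome = 2: error at position 2

Data: 00101011010 (corrected bit 2)


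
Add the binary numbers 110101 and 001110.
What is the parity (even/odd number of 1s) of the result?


110101 = 53
001110 = 14
Sum = 67 = 1000011
1s count = 3

odd parity (3 ones in 1000011)


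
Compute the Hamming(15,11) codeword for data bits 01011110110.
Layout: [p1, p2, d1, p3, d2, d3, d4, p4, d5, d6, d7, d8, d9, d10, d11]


Parity bits: p1=1, p2=0, p3=0, p4=1

100010111110110


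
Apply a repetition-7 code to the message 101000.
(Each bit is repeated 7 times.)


Each bit -> 7 copies

111111100000001111111000000000000000000000


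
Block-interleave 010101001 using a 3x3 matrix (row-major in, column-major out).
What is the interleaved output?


Matrix:
  010
  101
  001
Read columns: 010100011

010100011


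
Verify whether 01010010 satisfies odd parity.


Number of 1s: 3

Yes, parity is correct (3 ones)


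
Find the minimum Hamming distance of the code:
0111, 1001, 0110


Comparing all pairs, minimum distance: 1
Can detect 0 errors, correct 0 errors

1


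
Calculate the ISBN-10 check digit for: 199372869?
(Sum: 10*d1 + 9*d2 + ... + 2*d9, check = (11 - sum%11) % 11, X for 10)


Weighted sum: 304
304 mod 11 = 7

Check digit: 4


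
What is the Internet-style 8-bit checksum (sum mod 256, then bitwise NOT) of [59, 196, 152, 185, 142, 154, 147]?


Sum = 1035 mod 256 = 11
Complement = 244

244


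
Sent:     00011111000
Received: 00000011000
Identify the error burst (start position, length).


XOR: 00011100000

Burst at position 3, length 3


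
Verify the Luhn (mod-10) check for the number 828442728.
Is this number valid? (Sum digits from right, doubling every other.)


Luhn sum = 55
55 mod 10 = 5

Invalid (Luhn sum mod 10 = 5)


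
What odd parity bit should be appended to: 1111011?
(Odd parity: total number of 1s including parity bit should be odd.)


Number of 1s in data: 6
Parity bit: 1

1


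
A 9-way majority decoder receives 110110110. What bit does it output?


Ones: 6 out of 9
Threshold: 5

1 (6/9 voted 1)


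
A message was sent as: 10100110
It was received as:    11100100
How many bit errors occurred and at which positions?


XOR: 01000010

2 error(s) at position(s): 1, 6


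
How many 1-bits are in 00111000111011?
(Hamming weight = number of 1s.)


Counting 1s in 00111000111011

8


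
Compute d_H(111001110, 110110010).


XOR: 001111100
Count of 1s: 5

5


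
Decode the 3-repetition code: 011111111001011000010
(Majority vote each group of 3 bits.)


Groups: 011, 111, 111, 001, 011, 000, 010
Majority votes: 1110100

1110100


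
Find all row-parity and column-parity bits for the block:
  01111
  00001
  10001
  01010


Row parities: 0100
Column parities: 10101

Row P: 0100, Col P: 10101, Corner: 1


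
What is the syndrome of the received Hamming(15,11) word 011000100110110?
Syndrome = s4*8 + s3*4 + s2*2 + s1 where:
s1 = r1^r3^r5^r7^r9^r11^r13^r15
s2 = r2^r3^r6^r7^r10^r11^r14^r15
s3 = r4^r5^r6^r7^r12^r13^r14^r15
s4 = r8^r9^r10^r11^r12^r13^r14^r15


s1=0, s2=0, s3=1, s4=0

Syndrome = 4 (error at position 4)


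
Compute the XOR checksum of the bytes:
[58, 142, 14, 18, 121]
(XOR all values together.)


XOR chain: 58 ^ 142 ^ 14 ^ 18 ^ 121 = 209

209


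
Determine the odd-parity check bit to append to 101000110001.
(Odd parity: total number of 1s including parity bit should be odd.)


Number of 1s in data: 5
Parity bit: 0

0


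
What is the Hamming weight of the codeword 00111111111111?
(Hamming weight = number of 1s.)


Counting 1s in 00111111111111

12


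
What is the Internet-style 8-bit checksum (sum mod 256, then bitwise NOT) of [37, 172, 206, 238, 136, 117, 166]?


Sum = 1072 mod 256 = 48
Complement = 207

207


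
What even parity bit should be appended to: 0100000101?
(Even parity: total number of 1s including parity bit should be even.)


Number of 1s in data: 3
Parity bit: 1

1


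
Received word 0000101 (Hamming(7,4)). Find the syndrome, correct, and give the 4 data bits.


Syndrome = 2: error at position 2

Data: 0101 (corrected bit 2)


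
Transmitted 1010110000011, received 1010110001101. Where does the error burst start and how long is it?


XOR: 0000000001110

Burst at position 9, length 3


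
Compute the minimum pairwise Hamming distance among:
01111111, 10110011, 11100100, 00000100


Comparing all pairs, minimum distance: 3
Can detect 2 errors, correct 1 errors

3


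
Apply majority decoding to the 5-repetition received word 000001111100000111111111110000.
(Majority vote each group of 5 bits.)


Groups: 00000, 11111, 00000, 11111, 11111, 10000
Majority votes: 010110

010110


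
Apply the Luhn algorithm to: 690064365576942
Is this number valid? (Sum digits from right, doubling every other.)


Luhn sum = 70
70 mod 10 = 0

Valid (Luhn sum mod 10 = 0)


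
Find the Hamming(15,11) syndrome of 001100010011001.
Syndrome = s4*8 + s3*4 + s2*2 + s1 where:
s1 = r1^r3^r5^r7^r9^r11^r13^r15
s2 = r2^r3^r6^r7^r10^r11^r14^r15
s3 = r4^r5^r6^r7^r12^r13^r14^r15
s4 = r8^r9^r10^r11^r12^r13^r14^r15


s1=1, s2=1, s3=1, s4=0

Syndrome = 7 (error at position 7)


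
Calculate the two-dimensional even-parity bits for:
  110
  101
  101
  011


Row parities: 0000
Column parities: 101

Row P: 0000, Col P: 101, Corner: 0


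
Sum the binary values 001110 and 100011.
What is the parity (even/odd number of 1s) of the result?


001110 = 14
100011 = 35
Sum = 49 = 110001
1s count = 3

odd parity (3 ones in 110001)


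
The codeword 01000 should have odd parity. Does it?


Number of 1s: 1

Yes, parity is correct (1 ones)


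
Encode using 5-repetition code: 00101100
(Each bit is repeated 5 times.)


Each bit -> 5 copies

0000000000111110000011111111110000000000


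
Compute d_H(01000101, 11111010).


XOR: 10111111
Count of 1s: 7

7


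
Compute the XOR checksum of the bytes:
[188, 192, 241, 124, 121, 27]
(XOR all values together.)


XOR chain: 188 ^ 192 ^ 241 ^ 124 ^ 121 ^ 27 = 147

147


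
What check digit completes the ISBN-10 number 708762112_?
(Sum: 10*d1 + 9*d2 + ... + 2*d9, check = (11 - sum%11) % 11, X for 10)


Weighted sum: 240
240 mod 11 = 9

Check digit: 2


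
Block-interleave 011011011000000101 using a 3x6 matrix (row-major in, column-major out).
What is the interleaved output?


Matrix:
  011011
  011000
  000101
Read columns: 000110110001100101

000110110001100101


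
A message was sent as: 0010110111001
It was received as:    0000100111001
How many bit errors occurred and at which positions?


XOR: 0010010000000

2 error(s) at position(s): 2, 5


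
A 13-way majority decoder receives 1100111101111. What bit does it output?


Ones: 10 out of 13
Threshold: 7

1 (10/13 voted 1)


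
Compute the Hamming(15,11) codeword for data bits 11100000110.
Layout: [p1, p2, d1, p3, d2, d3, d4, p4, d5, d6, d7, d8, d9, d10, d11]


Parity bits: p1=1, p2=1, p3=0, p4=0

111011000000110


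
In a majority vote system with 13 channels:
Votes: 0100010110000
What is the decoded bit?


Ones: 4 out of 13
Threshold: 7

0 (4/13 voted 1)


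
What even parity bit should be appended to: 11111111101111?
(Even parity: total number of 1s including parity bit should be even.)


Number of 1s in data: 13
Parity bit: 1

1


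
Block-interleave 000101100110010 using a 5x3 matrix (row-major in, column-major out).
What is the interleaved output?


Matrix:
  000
  101
  100
  110
  010
Read columns: 011100001101000

011100001101000


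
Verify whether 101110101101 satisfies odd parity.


Number of 1s: 8

No, parity error (8 ones)


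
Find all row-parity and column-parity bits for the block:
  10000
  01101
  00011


Row parities: 110
Column parities: 11110

Row P: 110, Col P: 11110, Corner: 0


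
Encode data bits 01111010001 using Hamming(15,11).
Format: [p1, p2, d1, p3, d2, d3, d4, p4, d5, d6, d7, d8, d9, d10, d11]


Parity bits: p1=1, p2=0, p3=0, p4=1

100011111010001


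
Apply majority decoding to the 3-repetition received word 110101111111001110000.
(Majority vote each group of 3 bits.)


Groups: 110, 101, 111, 111, 001, 110, 000
Majority votes: 1111010

1111010


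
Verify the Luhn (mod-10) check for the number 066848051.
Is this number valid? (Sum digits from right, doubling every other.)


Luhn sum = 29
29 mod 10 = 9

Invalid (Luhn sum mod 10 = 9)


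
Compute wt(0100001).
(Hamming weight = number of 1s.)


Counting 1s in 0100001

2


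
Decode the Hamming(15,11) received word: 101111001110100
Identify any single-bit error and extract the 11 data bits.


Syndrome = 0: no error detected

Data: 11101110100 (no errors)


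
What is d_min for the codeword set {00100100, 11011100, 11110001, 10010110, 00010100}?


Comparing all pairs, minimum distance: 2
Can detect 1 errors, correct 0 errors

2


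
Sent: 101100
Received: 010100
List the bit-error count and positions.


XOR: 111000

3 error(s) at position(s): 0, 1, 2


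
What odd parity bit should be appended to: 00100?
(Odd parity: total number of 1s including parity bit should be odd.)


Number of 1s in data: 1
Parity bit: 0

0


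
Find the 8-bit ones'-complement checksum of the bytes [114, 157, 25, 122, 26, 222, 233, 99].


Sum = 998 mod 256 = 230
Complement = 25

25


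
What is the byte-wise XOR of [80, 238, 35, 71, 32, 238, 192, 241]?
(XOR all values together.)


XOR chain: 80 ^ 238 ^ 35 ^ 71 ^ 32 ^ 238 ^ 192 ^ 241 = 37

37


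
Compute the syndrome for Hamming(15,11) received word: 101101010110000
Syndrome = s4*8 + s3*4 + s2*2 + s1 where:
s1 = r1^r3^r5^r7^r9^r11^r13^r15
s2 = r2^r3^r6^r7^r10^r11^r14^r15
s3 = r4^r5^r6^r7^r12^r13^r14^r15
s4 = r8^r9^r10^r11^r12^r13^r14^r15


s1=1, s2=0, s3=0, s4=1

Syndrome = 9 (error at position 9)


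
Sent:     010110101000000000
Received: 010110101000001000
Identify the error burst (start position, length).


XOR: 000000000000001000

Burst at position 14, length 1


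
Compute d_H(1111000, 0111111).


XOR: 1000111
Count of 1s: 4

4


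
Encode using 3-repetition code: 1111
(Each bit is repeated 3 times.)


Each bit -> 3 copies

111111111111


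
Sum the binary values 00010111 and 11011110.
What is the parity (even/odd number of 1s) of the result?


00010111 = 23
11011110 = 222
Sum = 245 = 11110101
1s count = 6

even parity (6 ones in 11110101)


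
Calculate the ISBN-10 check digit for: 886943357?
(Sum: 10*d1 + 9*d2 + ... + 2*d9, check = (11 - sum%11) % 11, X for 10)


Weighted sum: 343
343 mod 11 = 2

Check digit: 9


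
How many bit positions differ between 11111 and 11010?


XOR: 00101
Count of 1s: 2

2


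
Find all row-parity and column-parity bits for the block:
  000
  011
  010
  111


Row parities: 0011
Column parities: 110

Row P: 0011, Col P: 110, Corner: 0


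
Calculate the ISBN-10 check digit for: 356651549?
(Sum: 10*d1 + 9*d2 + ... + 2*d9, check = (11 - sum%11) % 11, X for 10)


Weighted sum: 250
250 mod 11 = 8

Check digit: 3


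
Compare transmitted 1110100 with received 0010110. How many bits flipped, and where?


XOR: 1100010

3 error(s) at position(s): 0, 1, 5


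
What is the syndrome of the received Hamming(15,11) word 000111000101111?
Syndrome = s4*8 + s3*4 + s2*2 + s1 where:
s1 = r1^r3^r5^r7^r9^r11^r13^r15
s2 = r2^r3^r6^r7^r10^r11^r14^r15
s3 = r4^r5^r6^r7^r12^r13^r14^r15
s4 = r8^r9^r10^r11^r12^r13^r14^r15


s1=1, s2=0, s3=1, s4=1

Syndrome = 13 (error at position 13)


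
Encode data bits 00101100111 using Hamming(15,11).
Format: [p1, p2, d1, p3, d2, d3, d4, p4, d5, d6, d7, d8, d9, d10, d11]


Parity bits: p1=1, p2=0, p3=0, p4=1

100001011100111


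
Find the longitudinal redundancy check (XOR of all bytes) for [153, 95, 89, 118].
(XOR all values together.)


XOR chain: 153 ^ 95 ^ 89 ^ 118 = 233

233


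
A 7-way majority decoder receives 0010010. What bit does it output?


Ones: 2 out of 7
Threshold: 4

0 (2/7 voted 1)


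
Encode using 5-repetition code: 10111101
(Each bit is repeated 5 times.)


Each bit -> 5 copies

1111100000111111111111111111110000011111


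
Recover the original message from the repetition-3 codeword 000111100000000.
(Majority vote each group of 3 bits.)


Groups: 000, 111, 100, 000, 000
Majority votes: 01000

01000


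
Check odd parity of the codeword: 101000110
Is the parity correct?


Number of 1s: 4

No, parity error (4 ones)


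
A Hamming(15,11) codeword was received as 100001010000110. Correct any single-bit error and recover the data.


Syndrome = 12: error at position 12

Data: 00100001110 (corrected bit 12)


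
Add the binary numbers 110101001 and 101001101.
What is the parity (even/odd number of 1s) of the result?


110101001 = 425
101001101 = 333
Sum = 758 = 1011110110
1s count = 7

odd parity (7 ones in 1011110110)


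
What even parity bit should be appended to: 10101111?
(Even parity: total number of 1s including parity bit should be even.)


Number of 1s in data: 6
Parity bit: 0

0


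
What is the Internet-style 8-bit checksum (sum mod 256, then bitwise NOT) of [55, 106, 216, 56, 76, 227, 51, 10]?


Sum = 797 mod 256 = 29
Complement = 226

226


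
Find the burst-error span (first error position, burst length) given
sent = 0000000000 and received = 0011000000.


XOR: 0011000000

Burst at position 2, length 2


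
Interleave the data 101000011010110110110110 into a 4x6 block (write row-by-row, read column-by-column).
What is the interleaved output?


Matrix:
  101000
  011010
  110110
  110110
Read columns: 101101111100001101110000

101101111100001101110000


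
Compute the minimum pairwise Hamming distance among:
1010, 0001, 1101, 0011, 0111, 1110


Comparing all pairs, minimum distance: 1
Can detect 0 errors, correct 0 errors

1


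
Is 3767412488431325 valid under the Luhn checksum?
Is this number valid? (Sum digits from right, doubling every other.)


Luhn sum = 80
80 mod 10 = 0

Valid (Luhn sum mod 10 = 0)


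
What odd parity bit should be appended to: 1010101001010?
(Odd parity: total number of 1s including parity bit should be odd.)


Number of 1s in data: 6
Parity bit: 1

1


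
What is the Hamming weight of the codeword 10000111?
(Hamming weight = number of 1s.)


Counting 1s in 10000111

4


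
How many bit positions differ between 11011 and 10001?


XOR: 01010
Count of 1s: 2

2


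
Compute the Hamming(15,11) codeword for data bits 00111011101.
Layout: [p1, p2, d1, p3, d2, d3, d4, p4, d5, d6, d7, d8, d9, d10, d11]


Parity bits: p1=1, p2=0, p3=1, p4=1

100101111011101


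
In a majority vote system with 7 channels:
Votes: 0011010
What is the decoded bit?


Ones: 3 out of 7
Threshold: 4

0 (3/7 voted 1)


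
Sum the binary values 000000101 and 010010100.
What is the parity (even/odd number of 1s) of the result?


000000101 = 5
010010100 = 148
Sum = 153 = 10011001
1s count = 4

even parity (4 ones in 10011001)


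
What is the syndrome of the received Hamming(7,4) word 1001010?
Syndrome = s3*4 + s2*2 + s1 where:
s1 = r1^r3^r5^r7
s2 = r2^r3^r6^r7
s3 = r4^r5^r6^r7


s1=1, s2=1, s3=0

Syndrome = 3 (error at position 3)


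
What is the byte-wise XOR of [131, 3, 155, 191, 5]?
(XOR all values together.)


XOR chain: 131 ^ 3 ^ 155 ^ 191 ^ 5 = 161

161


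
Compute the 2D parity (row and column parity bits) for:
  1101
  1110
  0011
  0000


Row parities: 1100
Column parities: 0000

Row P: 1100, Col P: 0000, Corner: 0


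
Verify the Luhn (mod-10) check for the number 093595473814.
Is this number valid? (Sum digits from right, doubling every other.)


Luhn sum = 69
69 mod 10 = 9

Invalid (Luhn sum mod 10 = 9)


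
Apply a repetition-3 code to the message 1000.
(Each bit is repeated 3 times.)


Each bit -> 3 copies

111000000000


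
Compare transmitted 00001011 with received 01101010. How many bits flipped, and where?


XOR: 01100001

3 error(s) at position(s): 1, 2, 7


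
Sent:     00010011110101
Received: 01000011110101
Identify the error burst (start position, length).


XOR: 01010000000000

Burst at position 1, length 3


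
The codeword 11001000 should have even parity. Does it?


Number of 1s: 3

No, parity error (3 ones)


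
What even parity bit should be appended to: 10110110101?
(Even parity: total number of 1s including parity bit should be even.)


Number of 1s in data: 7
Parity bit: 1

1


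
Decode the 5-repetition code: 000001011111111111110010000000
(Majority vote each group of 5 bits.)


Groups: 00000, 10111, 11111, 11111, 00100, 00000
Majority votes: 011100

011100


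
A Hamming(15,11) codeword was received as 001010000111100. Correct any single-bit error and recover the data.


Syndrome = 6: error at position 6

Data: 11100111100 (corrected bit 6)


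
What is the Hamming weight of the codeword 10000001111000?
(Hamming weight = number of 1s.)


Counting 1s in 10000001111000

5


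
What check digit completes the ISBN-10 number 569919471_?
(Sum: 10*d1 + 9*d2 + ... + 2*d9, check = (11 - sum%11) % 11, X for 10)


Weighted sum: 329
329 mod 11 = 10

Check digit: 1


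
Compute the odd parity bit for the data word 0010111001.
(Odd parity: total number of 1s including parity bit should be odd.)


Number of 1s in data: 5
Parity bit: 0

0


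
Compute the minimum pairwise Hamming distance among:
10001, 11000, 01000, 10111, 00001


Comparing all pairs, minimum distance: 1
Can detect 0 errors, correct 0 errors

1


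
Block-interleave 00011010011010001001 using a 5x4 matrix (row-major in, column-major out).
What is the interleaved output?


Matrix:
  0001
  1010
  0110
  1000
  1001
Read columns: 01011001000110010001

01011001000110010001


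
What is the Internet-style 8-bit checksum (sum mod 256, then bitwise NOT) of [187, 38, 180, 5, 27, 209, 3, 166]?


Sum = 815 mod 256 = 47
Complement = 208

208


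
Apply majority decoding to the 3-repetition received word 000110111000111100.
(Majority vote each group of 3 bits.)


Groups: 000, 110, 111, 000, 111, 100
Majority votes: 011010

011010


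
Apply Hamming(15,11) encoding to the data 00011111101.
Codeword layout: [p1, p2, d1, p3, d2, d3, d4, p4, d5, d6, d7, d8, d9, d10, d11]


Parity bits: p1=1, p2=0, p3=0, p4=0

100000101111101


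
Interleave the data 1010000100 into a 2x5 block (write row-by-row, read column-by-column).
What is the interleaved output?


Matrix:
  10100
  00100
Read columns: 1000110000

1000110000


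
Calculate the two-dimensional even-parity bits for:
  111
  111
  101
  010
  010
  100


Row parities: 110111
Column parities: 001

Row P: 110111, Col P: 001, Corner: 1


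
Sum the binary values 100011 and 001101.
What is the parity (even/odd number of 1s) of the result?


100011 = 35
001101 = 13
Sum = 48 = 110000
1s count = 2

even parity (2 ones in 110000)


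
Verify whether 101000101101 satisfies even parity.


Number of 1s: 6

Yes, parity is correct (6 ones)


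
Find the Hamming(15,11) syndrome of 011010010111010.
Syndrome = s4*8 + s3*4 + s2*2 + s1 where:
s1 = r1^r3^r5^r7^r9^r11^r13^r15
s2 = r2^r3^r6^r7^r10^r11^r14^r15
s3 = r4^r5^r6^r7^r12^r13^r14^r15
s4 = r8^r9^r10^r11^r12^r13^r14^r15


s1=1, s2=1, s3=1, s4=1

Syndrome = 15 (error at position 15)


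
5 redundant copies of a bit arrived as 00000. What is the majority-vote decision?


Ones: 0 out of 5
Threshold: 3

0 (0/5 voted 1)


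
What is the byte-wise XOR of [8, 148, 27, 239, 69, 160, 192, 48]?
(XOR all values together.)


XOR chain: 8 ^ 148 ^ 27 ^ 239 ^ 69 ^ 160 ^ 192 ^ 48 = 125

125


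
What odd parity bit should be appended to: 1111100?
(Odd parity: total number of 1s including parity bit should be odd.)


Number of 1s in data: 5
Parity bit: 0

0


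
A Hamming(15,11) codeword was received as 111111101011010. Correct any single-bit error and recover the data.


Syndrome = 0: no error detected

Data: 11111011010 (no errors)


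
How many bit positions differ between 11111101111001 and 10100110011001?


XOR: 01011011100000
Count of 1s: 6

6


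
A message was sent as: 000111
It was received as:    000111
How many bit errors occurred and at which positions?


XOR: 000000

0 errors (received matches sent)


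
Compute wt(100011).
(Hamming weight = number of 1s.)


Counting 1s in 100011

3


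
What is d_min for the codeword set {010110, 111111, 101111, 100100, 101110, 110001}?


Comparing all pairs, minimum distance: 1
Can detect 0 errors, correct 0 errors

1


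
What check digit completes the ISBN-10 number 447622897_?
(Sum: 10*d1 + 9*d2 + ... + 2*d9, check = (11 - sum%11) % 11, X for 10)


Weighted sum: 269
269 mod 11 = 5

Check digit: 6


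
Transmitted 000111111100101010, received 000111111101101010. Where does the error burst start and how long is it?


XOR: 000000000001000000

Burst at position 11, length 1


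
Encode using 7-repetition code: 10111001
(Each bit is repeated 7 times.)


Each bit -> 7 copies

11111110000000111111111111111111111000000000000001111111


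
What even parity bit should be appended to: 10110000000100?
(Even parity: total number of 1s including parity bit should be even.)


Number of 1s in data: 4
Parity bit: 0

0


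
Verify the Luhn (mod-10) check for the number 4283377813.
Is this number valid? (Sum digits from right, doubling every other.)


Luhn sum = 51
51 mod 10 = 1

Invalid (Luhn sum mod 10 = 1)


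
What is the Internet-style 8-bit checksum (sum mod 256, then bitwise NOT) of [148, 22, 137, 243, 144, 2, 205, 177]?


Sum = 1078 mod 256 = 54
Complement = 201

201


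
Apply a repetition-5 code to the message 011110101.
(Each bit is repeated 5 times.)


Each bit -> 5 copies

000001111111111111111111100000111110000011111


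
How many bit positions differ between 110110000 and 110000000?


XOR: 000110000
Count of 1s: 2

2


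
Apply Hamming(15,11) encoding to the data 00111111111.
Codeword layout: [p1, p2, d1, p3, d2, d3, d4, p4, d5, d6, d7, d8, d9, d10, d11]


Parity bits: p1=1, p2=0, p3=0, p4=1

100001111111111


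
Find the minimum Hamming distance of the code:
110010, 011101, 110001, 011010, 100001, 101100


Comparing all pairs, minimum distance: 1
Can detect 0 errors, correct 0 errors

1


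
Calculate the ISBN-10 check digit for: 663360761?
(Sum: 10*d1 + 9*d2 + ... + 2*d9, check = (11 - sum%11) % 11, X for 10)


Weighted sum: 243
243 mod 11 = 1

Check digit: X


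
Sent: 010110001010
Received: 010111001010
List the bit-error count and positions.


XOR: 000001000000

1 error(s) at position(s): 5


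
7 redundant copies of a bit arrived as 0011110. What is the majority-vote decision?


Ones: 4 out of 7
Threshold: 4

1 (4/7 voted 1)


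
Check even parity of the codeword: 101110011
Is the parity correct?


Number of 1s: 6

Yes, parity is correct (6 ones)


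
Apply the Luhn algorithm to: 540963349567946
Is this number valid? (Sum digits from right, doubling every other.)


Luhn sum = 89
89 mod 10 = 9

Invalid (Luhn sum mod 10 = 9)


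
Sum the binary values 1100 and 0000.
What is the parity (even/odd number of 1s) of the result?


1100 = 12
0000 = 0
Sum = 12 = 1100
1s count = 2

even parity (2 ones in 1100)


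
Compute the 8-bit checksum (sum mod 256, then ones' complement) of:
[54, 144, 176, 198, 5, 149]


Sum = 726 mod 256 = 214
Complement = 41

41


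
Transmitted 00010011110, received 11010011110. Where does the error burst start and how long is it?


XOR: 11000000000

Burst at position 0, length 2


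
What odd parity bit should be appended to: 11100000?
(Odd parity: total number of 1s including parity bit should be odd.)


Number of 1s in data: 3
Parity bit: 0

0


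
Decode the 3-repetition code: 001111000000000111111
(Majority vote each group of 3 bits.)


Groups: 001, 111, 000, 000, 000, 111, 111
Majority votes: 0100011

0100011


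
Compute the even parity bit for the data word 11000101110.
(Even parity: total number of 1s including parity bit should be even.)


Number of 1s in data: 6
Parity bit: 0

0


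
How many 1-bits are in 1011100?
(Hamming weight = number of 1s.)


Counting 1s in 1011100

4


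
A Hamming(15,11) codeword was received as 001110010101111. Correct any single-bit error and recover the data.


Syndrome = 0: no error detected

Data: 11000101111 (no errors)


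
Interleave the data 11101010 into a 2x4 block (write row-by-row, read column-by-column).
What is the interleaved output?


Matrix:
  1110
  1010
Read columns: 11101100

11101100


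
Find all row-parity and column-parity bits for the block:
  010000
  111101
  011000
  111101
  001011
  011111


Row parities: 110111
Column parities: 011100

Row P: 110111, Col P: 011100, Corner: 1


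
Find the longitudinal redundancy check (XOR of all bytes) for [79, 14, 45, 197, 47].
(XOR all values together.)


XOR chain: 79 ^ 14 ^ 45 ^ 197 ^ 47 = 134

134


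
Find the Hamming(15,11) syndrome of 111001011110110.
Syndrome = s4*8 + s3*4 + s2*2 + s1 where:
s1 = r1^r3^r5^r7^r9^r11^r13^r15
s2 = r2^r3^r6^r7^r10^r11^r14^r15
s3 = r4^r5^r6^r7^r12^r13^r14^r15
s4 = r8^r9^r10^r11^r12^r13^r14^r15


s1=1, s2=0, s3=1, s4=0

Syndrome = 5 (error at position 5)


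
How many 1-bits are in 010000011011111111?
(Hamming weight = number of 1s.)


Counting 1s in 010000011011111111

11


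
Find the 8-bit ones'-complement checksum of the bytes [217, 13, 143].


Sum = 373 mod 256 = 117
Complement = 138

138


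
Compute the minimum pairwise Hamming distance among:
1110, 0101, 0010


Comparing all pairs, minimum distance: 2
Can detect 1 errors, correct 0 errors

2


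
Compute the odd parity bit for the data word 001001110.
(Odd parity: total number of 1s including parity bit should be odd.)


Number of 1s in data: 4
Parity bit: 1

1


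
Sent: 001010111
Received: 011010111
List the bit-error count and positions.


XOR: 010000000

1 error(s) at position(s): 1


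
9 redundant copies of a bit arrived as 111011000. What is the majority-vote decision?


Ones: 5 out of 9
Threshold: 5

1 (5/9 voted 1)


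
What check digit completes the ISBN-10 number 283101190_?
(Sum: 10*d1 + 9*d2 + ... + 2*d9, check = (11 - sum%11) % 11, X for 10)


Weighted sum: 159
159 mod 11 = 5

Check digit: 6


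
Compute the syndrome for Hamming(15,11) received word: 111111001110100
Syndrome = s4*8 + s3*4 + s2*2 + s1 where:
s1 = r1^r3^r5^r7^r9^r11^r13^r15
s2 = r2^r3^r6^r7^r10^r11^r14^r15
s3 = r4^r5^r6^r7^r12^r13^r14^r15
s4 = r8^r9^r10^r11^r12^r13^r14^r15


s1=0, s2=1, s3=0, s4=0

Syndrome = 2 (error at position 2)


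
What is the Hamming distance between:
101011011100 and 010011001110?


XOR: 111000010010
Count of 1s: 5

5


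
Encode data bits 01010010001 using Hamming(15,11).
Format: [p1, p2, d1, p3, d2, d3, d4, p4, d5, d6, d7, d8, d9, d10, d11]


Parity bits: p1=0, p2=1, p3=1, p4=0

010110100010001


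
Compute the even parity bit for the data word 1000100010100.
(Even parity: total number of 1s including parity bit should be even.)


Number of 1s in data: 4
Parity bit: 0

0


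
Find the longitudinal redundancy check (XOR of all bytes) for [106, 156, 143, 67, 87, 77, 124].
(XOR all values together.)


XOR chain: 106 ^ 156 ^ 143 ^ 67 ^ 87 ^ 77 ^ 124 = 92

92


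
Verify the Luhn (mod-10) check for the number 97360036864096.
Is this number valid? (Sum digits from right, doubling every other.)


Luhn sum = 76
76 mod 10 = 6

Invalid (Luhn sum mod 10 = 6)


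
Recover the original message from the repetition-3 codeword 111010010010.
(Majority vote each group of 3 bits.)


Groups: 111, 010, 010, 010
Majority votes: 1000

1000


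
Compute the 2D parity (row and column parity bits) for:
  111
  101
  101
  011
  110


Row parities: 10000
Column parities: 010

Row P: 10000, Col P: 010, Corner: 1


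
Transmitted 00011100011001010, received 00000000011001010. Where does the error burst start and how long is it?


XOR: 00011100000000000

Burst at position 3, length 3


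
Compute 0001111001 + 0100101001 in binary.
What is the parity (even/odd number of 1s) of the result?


0001111001 = 121
0100101001 = 297
Sum = 418 = 110100010
1s count = 4

even parity (4 ones in 110100010)


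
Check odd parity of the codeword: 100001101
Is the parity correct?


Number of 1s: 4

No, parity error (4 ones)


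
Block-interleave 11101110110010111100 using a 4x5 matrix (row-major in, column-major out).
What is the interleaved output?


Matrix:
  11101
  11011
  00101
  11100
Read columns: 11011101101101001110

11011101101101001110


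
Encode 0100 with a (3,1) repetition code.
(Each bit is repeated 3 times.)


Each bit -> 3 copies

000111000000


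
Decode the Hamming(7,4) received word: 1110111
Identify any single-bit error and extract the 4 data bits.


Syndrome = 4: error at position 4

Data: 1111 (corrected bit 4)


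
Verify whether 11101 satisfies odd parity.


Number of 1s: 4

No, parity error (4 ones)


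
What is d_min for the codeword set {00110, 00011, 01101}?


Comparing all pairs, minimum distance: 2
Can detect 1 errors, correct 0 errors

2


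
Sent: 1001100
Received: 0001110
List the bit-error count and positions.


XOR: 1000010

2 error(s) at position(s): 0, 5


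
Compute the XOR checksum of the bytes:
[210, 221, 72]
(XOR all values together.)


XOR chain: 210 ^ 221 ^ 72 = 71

71


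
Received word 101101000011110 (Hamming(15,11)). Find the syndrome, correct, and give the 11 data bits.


Syndrome = 4: error at position 4

Data: 10100011110 (corrected bit 4)


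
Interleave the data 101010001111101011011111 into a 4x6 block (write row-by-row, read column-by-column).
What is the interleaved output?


Matrix:
  101010
  001111
  101011
  011111
Read columns: 101000011111010111110111

101000011111010111110111


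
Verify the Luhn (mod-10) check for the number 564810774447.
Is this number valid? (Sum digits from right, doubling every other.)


Luhn sum = 64
64 mod 10 = 4

Invalid (Luhn sum mod 10 = 4)


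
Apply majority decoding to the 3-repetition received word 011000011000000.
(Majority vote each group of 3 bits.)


Groups: 011, 000, 011, 000, 000
Majority votes: 10100

10100


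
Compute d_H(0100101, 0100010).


XOR: 0000111
Count of 1s: 3

3


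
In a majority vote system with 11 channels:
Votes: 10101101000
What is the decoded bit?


Ones: 5 out of 11
Threshold: 6

0 (5/11 voted 1)


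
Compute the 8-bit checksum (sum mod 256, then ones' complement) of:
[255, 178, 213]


Sum = 646 mod 256 = 134
Complement = 121

121


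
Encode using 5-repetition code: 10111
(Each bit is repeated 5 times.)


Each bit -> 5 copies

1111100000111111111111111


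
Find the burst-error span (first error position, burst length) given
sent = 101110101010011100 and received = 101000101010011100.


XOR: 000110000000000000

Burst at position 3, length 2


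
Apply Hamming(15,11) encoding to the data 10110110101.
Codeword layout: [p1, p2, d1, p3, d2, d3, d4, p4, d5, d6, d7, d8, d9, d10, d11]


Parity bits: p1=1, p2=0, p3=0, p4=0

101001100110101


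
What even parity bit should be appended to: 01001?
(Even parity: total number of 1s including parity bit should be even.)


Number of 1s in data: 2
Parity bit: 0

0


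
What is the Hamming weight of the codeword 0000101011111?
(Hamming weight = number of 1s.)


Counting 1s in 0000101011111

7


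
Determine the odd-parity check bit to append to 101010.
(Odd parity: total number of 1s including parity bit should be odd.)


Number of 1s in data: 3
Parity bit: 0

0


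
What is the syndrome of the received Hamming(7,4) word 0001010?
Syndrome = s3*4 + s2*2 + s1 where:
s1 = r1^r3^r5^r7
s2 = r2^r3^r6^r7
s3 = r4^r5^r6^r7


s1=0, s2=1, s3=0

Syndrome = 2 (error at position 2)


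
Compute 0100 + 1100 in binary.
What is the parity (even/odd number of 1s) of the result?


0100 = 4
1100 = 12
Sum = 16 = 10000
1s count = 1

odd parity (1 ones in 10000)


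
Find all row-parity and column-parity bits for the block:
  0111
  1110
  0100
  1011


Row parities: 1111
Column parities: 0110

Row P: 1111, Col P: 0110, Corner: 0


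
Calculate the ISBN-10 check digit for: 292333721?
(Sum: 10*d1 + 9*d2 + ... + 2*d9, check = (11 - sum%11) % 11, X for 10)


Weighted sum: 207
207 mod 11 = 9

Check digit: 2


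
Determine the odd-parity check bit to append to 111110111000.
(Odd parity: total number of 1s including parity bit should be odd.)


Number of 1s in data: 8
Parity bit: 1

1


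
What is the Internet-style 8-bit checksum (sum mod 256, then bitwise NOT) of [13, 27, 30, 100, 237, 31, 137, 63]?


Sum = 638 mod 256 = 126
Complement = 129

129


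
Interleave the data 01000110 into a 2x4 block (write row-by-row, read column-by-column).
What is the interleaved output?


Matrix:
  0100
  0110
Read columns: 00110100

00110100


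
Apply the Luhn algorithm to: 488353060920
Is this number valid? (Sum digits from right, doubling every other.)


Luhn sum = 49
49 mod 10 = 9

Invalid (Luhn sum mod 10 = 9)


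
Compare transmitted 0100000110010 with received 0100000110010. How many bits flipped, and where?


XOR: 0000000000000

0 errors (received matches sent)


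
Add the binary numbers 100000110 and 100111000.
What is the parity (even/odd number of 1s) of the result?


100000110 = 262
100111000 = 312
Sum = 574 = 1000111110
1s count = 6

even parity (6 ones in 1000111110)


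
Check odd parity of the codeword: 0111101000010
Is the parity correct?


Number of 1s: 6

No, parity error (6 ones)


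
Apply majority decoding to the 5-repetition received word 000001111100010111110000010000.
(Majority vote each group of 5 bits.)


Groups: 00000, 11111, 00010, 11111, 00000, 10000
Majority votes: 010100

010100


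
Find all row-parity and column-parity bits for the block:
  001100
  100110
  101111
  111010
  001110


Row parities: 01101
Column parities: 110001

Row P: 01101, Col P: 110001, Corner: 1


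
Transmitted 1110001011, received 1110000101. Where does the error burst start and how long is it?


XOR: 0000001110

Burst at position 6, length 3


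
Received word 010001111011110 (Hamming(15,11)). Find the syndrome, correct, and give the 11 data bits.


Syndrome = 6: error at position 6

Data: 00011011110 (corrected bit 6)


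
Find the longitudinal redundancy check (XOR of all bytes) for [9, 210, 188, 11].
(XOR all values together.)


XOR chain: 9 ^ 210 ^ 188 ^ 11 = 108

108


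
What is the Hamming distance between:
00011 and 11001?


XOR: 11010
Count of 1s: 3

3


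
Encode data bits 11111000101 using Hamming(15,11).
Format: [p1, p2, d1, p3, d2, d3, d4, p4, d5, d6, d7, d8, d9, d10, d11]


Parity bits: p1=0, p2=0, p3=1, p4=1

001111111000101


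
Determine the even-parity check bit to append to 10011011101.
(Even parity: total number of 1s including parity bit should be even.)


Number of 1s in data: 7
Parity bit: 1

1


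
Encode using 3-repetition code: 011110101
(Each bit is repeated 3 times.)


Each bit -> 3 copies

000111111111111000111000111


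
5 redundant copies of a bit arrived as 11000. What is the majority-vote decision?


Ones: 2 out of 5
Threshold: 3

0 (2/5 voted 1)


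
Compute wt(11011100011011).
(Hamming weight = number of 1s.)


Counting 1s in 11011100011011

9


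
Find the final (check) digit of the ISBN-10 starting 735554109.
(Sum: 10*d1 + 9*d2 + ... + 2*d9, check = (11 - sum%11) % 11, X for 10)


Weighted sum: 244
244 mod 11 = 2

Check digit: 9


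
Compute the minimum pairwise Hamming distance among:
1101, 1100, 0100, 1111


Comparing all pairs, minimum distance: 1
Can detect 0 errors, correct 0 errors

1


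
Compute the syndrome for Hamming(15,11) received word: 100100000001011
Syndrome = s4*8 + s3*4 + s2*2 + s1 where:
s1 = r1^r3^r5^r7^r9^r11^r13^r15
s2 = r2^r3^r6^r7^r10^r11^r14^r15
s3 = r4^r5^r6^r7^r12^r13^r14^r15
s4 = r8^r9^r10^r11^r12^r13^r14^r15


s1=0, s2=0, s3=0, s4=1

Syndrome = 8 (error at position 8)


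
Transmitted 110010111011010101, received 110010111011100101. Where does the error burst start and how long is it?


XOR: 000000000000110000

Burst at position 12, length 2


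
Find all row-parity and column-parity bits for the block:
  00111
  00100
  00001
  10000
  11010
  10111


Row parities: 111110
Column parities: 11111

Row P: 111110, Col P: 11111, Corner: 1


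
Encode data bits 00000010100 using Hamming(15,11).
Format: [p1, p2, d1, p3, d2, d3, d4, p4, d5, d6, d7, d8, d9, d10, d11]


Parity bits: p1=0, p2=1, p3=1, p4=0

010100000010100


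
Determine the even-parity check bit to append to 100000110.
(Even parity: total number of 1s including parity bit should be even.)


Number of 1s in data: 3
Parity bit: 1

1


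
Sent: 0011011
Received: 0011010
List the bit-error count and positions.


XOR: 0000001

1 error(s) at position(s): 6


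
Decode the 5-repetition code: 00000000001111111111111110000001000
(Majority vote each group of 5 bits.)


Groups: 00000, 00000, 11111, 11111, 11111, 00000, 01000
Majority votes: 0011100

0011100


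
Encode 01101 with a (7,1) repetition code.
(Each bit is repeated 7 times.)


Each bit -> 7 copies

00000001111111111111100000001111111


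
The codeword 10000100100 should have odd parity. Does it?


Number of 1s: 3

Yes, parity is correct (3 ones)


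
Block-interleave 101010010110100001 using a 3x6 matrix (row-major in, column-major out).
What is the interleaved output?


Matrix:
  101010
  010110
  100001
Read columns: 101010100010110001

101010100010110001


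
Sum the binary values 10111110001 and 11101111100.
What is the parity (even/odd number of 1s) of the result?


10111110001 = 1521
11101111100 = 1916
Sum = 3437 = 110101101101
1s count = 8

even parity (8 ones in 110101101101)


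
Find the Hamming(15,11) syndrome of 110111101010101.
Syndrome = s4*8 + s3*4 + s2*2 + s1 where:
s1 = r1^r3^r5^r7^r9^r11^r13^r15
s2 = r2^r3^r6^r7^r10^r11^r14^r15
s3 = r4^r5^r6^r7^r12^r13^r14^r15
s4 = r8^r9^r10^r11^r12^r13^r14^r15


s1=1, s2=1, s3=0, s4=0

Syndrome = 3 (error at position 3)
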